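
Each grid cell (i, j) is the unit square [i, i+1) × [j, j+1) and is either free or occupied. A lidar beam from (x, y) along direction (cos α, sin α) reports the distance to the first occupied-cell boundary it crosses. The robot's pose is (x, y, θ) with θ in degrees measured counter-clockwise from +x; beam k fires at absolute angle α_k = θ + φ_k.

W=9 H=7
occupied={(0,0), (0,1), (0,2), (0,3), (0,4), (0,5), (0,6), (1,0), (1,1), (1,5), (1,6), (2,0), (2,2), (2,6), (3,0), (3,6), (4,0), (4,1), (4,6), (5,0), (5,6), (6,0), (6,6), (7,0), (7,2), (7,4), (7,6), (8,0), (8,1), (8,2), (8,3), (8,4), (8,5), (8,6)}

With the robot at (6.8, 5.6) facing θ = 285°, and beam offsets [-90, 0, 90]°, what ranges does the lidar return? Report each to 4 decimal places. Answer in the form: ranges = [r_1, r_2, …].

ranges = [6.0046, 0.7727, 1.2423]

beam 1: φ=-90°, α=195°
  cosα=-0.9659 sinα=-0.2588 | (6,5) | tMaxX 0.8282 tMaxY 2.3182 | tΔX 1.0353 tΔY 3.8637
    t=0.8282 [x] (5,5)
    t=1.8635 [x] (4,5)
    t=2.3182 [y] (4,4)
    t=2.8988 [x] (3,4)
    t=3.9340 [x] (2,4)
    t=4.9693 [x] (1,4)
    t=6.0046 [x] (0,4) — stop
  → r_1 = 6.0046
beam 2: φ=0°, α=285°
  cosα=0.2588 sinα=-0.9659 | (6,5) | tMaxX 0.7727 tMaxY 0.6212 | tΔX 3.8637 tΔY 1.0353
    t=0.6212 [y] (6,4)
    t=0.7727 [x] (7,4) — stop
  → r_2 = 0.7727
beam 3: φ=90°, α=15°
  cosα=0.9659 sinα=0.2588 | (6,5) | tMaxX 0.2071 tMaxY 1.5455 | tΔX 1.0353 tΔY 3.8637
    t=0.2071 [x] (7,5)
    t=1.2423 [x] (8,5) — stop
  → r_3 = 1.2423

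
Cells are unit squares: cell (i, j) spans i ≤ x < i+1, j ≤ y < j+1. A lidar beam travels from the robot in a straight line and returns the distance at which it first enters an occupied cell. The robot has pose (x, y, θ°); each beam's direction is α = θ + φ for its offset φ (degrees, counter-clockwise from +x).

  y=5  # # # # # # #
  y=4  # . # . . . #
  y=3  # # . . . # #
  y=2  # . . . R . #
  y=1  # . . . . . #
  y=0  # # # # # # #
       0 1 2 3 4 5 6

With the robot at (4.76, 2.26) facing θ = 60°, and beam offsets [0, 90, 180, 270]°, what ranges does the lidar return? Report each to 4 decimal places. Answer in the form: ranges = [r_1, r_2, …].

ranges = [0.8545, 3.1870, 1.4549, 1.4318]

beam 1: φ=0°, α=60°
  direction (0.5000, 0.8660); cell (4,2); t to first gridline: x 0.4800, y 0.8545 (then +2.0000 / +1.1547)
    (5,2) via x @ 0.4800
    (5,3) via y @ 0.8545  # hit
  → r_1 = 0.8545
beam 2: φ=90°, α=150°
  direction (-0.8660, 0.5000); cell (4,2); t to first gridline: x 0.8776, y 1.4800 (then +1.1547 / +2.0000)
    (3,2) via x @ 0.8776
    (3,3) via y @ 1.4800
    (2,3) via x @ 2.0323
    (1,3) via x @ 3.1870  # hit
  → r_2 = 3.1870
beam 3: φ=180°, α=240°
  direction (-0.5000, -0.8660); cell (4,2); t to first gridline: x 1.5200, y 0.3002 (then +2.0000 / +1.1547)
    (4,1) via y @ 0.3002
    (4,0) via y @ 1.4549  # hit
  → r_3 = 1.4549
beam 4: φ=270°, α=330°
  direction (0.8660, -0.5000); cell (4,2); t to first gridline: x 0.2771, y 0.5200 (then +1.1547 / +2.0000)
    (5,2) via x @ 0.2771
    (5,1) via y @ 0.5200
    (6,1) via x @ 1.4318  # hit
  → r_4 = 1.4318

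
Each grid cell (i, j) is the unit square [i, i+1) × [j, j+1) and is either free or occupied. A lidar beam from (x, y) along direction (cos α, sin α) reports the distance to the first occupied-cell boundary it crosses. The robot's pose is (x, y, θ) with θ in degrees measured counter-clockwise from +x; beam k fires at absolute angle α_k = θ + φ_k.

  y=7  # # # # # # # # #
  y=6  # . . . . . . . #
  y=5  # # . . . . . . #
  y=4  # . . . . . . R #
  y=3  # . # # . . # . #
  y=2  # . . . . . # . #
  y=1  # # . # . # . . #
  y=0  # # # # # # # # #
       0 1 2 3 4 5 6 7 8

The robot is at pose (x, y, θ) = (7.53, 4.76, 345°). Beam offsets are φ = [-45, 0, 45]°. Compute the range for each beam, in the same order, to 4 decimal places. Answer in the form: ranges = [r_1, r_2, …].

ranges = [0.9400, 0.4866, 0.5427]

beam 1: φ=-45°, α=300°
  d=(0.5000,-0.8660)  start (7,4)  tX=0.9400 tY=0.8776  stride 1/|dx|=2.0000 1/|dy|=1.1547
    cross y-line → (7,3), t=0.8776
    cross x-line → (8,3), t=0.9400 (wall)
  → r_1 = 0.9400
beam 2: φ=0°, α=345°
  d=(0.9659,-0.2588)  start (7,4)  tX=0.4866 tY=2.9364  stride 1/|dx|=1.0353 1/|dy|=3.8637
    cross x-line → (8,4), t=0.4866 (wall)
  → r_2 = 0.4866
beam 3: φ=45°, α=30°
  d=(0.8660,0.5000)  start (7,4)  tX=0.5427 tY=0.4800  stride 1/|dx|=1.1547 1/|dy|=2.0000
    cross y-line → (7,5), t=0.4800
    cross x-line → (8,5), t=0.5427 (wall)
  → r_3 = 0.5427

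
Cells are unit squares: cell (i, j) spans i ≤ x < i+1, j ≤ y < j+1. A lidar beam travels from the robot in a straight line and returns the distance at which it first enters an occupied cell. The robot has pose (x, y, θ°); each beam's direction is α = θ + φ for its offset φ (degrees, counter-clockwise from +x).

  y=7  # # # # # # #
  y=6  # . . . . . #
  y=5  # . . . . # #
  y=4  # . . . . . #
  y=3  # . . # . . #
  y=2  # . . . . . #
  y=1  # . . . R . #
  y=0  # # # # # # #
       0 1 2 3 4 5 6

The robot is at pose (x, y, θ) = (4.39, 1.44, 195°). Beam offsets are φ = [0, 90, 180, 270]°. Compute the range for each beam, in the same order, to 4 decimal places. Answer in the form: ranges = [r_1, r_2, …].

beam 1: φ=0°, α=195°
  direction (-0.9659, -0.2588); cell (4,1); t to first gridline: x 0.4038, y 1.7000 (then +1.0353 / +3.8637)
    (3,1) via x @ 0.4038
    (2,1) via x @ 1.4390
    (2,0) via y @ 1.7000  # hit
  → r_1 = 1.7000
beam 2: φ=90°, α=285°
  direction (0.2588, -0.9659); cell (4,1); t to first gridline: x 2.3569, y 0.4555 (then +3.8637 / +1.0353)
    (4,0) via y @ 0.4555  # hit
  → r_2 = 0.4555
beam 3: φ=180°, α=15°
  direction (0.9659, 0.2588); cell (4,1); t to first gridline: x 0.6315, y 2.1637 (then +1.0353 / +3.8637)
    (5,1) via x @ 0.6315
    (6,1) via x @ 1.6668  # hit
  → r_3 = 1.6668
beam 4: φ=270°, α=105°
  direction (-0.2588, 0.9659); cell (4,1); t to first gridline: x 1.5068, y 0.5798 (then +3.8637 / +1.0353)
    (4,2) via y @ 0.5798
    (3,2) via x @ 1.5068
    (3,3) via y @ 1.6150  # hit
  → r_4 = 1.6150

ranges = [1.7000, 0.4555, 1.6668, 1.6150]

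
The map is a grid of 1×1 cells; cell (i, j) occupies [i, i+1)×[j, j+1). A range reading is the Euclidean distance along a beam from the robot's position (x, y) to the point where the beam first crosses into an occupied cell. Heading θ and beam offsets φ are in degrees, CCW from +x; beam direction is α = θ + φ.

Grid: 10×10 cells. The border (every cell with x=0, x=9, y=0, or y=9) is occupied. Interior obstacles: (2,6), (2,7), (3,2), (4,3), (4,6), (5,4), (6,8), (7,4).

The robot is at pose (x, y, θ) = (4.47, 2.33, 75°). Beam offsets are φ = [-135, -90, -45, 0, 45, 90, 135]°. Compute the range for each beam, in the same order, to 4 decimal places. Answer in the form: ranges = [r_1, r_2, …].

ranges = [1.5358, 4.6898, 3.3400, 0.6936, 0.7736, 0.4866, 0.5427]

beam 1: φ=-135°, α=300°
  dir = (cos 300°, sin 300°) = (0.5000, -0.8660); from cell (4,2)
  next x-line at t=1.0600, next y-line at t=0.3811; Δt_x=2.0000, Δt_y=1.1547
    y: enter (4,1) at t=0.3811
    x: enter (5,1) at t=1.0600
    y: enter (5,0) at t=1.5358 ← occupied
  → r_1 = 1.5358
beam 2: φ=-90°, α=345°
  dir = (cos 345°, sin 345°) = (0.9659, -0.2588); from cell (4,2)
  next x-line at t=0.5487, next y-line at t=1.2750; Δt_x=1.0353, Δt_y=3.8637
    x: enter (5,2) at t=0.5487
    y: enter (5,1) at t=1.2750
    x: enter (6,1) at t=1.5840
    x: enter (7,1) at t=2.6192
    x: enter (8,1) at t=3.6545
    x: enter (9,1) at t=4.6898 ← occupied
  → r_2 = 4.6898
beam 3: φ=-45°, α=30°
  dir = (cos 30°, sin 30°) = (0.8660, 0.5000); from cell (4,2)
  next x-line at t=0.6120, next y-line at t=1.3400; Δt_x=1.1547, Δt_y=2.0000
    x: enter (5,2) at t=0.6120
    y: enter (5,3) at t=1.3400
    x: enter (6,3) at t=1.7667
    x: enter (7,3) at t=2.9214
    y: enter (7,4) at t=3.3400 ← occupied
  → r_3 = 3.3400
beam 4: φ=0°, α=75°
  dir = (cos 75°, sin 75°) = (0.2588, 0.9659); from cell (4,2)
  next x-line at t=2.0478, next y-line at t=0.6936; Δt_x=3.8637, Δt_y=1.0353
    y: enter (4,3) at t=0.6936 ← occupied
  → r_4 = 0.6936
beam 5: φ=45°, α=120°
  dir = (cos 120°, sin 120°) = (-0.5000, 0.8660); from cell (4,2)
  next x-line at t=0.9400, next y-line at t=0.7736; Δt_x=2.0000, Δt_y=1.1547
    y: enter (4,3) at t=0.7736 ← occupied
  → r_5 = 0.7736
beam 6: φ=90°, α=165°
  dir = (cos 165°, sin 165°) = (-0.9659, 0.2588); from cell (4,2)
  next x-line at t=0.4866, next y-line at t=2.5887; Δt_x=1.0353, Δt_y=3.8637
    x: enter (3,2) at t=0.4866 ← occupied
  → r_6 = 0.4866
beam 7: φ=135°, α=210°
  dir = (cos 210°, sin 210°) = (-0.8660, -0.5000); from cell (4,2)
  next x-line at t=0.5427, next y-line at t=0.6600; Δt_x=1.1547, Δt_y=2.0000
    x: enter (3,2) at t=0.5427 ← occupied
  → r_7 = 0.5427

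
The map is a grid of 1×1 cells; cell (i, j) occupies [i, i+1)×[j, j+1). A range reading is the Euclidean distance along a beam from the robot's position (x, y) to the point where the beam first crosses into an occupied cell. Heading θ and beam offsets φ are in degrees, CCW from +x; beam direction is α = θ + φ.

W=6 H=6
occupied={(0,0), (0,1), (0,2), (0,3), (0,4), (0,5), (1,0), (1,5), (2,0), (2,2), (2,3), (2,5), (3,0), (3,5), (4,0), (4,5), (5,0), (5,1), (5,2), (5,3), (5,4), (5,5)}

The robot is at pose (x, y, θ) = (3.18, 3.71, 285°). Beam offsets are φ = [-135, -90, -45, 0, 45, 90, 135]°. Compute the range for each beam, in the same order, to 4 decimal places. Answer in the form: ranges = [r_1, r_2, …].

beam 1: φ=-135°, α=150°
  dir = (cos 150°, sin 150°) = (-0.8660, 0.5000); from cell (3,3)
  next x-line at t=0.2078, next y-line at t=0.5800; Δt_x=1.1547, Δt_y=2.0000
    x: enter (2,3) at t=0.2078 ← occupied
  → r_1 = 0.2078
beam 2: φ=-90°, α=195°
  dir = (cos 195°, sin 195°) = (-0.9659, -0.2588); from cell (3,3)
  next x-line at t=0.1863, next y-line at t=2.7432; Δt_x=1.0353, Δt_y=3.8637
    x: enter (2,3) at t=0.1863 ← occupied
  → r_2 = 0.1863
beam 3: φ=-45°, α=240°
  dir = (cos 240°, sin 240°) = (-0.5000, -0.8660); from cell (3,3)
  next x-line at t=0.3600, next y-line at t=0.8198; Δt_x=2.0000, Δt_y=1.1547
    x: enter (2,3) at t=0.3600 ← occupied
  → r_3 = 0.3600
beam 4: φ=0°, α=285°
  dir = (cos 285°, sin 285°) = (0.2588, -0.9659); from cell (3,3)
  next x-line at t=3.1682, next y-line at t=0.7350; Δt_x=3.8637, Δt_y=1.0353
    y: enter (3,2) at t=0.7350
    y: enter (3,1) at t=1.7703
    y: enter (3,0) at t=2.8056 ← occupied
  → r_4 = 2.8056
beam 5: φ=45°, α=330°
  dir = (cos 330°, sin 330°) = (0.8660, -0.5000); from cell (3,3)
  next x-line at t=0.9469, next y-line at t=1.4200; Δt_x=1.1547, Δt_y=2.0000
    x: enter (4,3) at t=0.9469
    y: enter (4,2) at t=1.4200
    x: enter (5,2) at t=2.1016 ← occupied
  → r_5 = 2.1016
beam 6: φ=90°, α=15°
  dir = (cos 15°, sin 15°) = (0.9659, 0.2588); from cell (3,3)
  next x-line at t=0.8489, next y-line at t=1.1205; Δt_x=1.0353, Δt_y=3.8637
    x: enter (4,3) at t=0.8489
    y: enter (4,4) at t=1.1205
    x: enter (5,4) at t=1.8842 ← occupied
  → r_6 = 1.8842
beam 7: φ=135°, α=60°
  dir = (cos 60°, sin 60°) = (0.5000, 0.8660); from cell (3,3)
  next x-line at t=1.6400, next y-line at t=0.3349; Δt_x=2.0000, Δt_y=1.1547
    y: enter (3,4) at t=0.3349
    y: enter (3,5) at t=1.4896 ← occupied
  → r_7 = 1.4896

ranges = [0.2078, 0.1863, 0.3600, 2.8056, 2.1016, 1.8842, 1.4896]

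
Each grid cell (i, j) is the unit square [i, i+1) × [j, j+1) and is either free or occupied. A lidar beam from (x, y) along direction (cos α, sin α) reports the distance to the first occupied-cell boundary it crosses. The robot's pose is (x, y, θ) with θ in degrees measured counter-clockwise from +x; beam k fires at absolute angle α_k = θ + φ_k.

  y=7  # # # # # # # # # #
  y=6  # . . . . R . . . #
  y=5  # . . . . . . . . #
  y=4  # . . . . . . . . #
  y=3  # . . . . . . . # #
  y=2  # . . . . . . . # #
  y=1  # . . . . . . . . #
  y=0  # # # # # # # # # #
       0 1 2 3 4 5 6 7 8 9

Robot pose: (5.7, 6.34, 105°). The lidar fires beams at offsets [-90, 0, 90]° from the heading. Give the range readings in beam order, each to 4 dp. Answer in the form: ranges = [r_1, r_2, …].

ranges = [2.5500, 0.6833, 4.8658]

beam 1: φ=-90°, α=15°
  cosα=0.9659 sinα=0.2588 | (5,6) | tMaxX 0.3106 tMaxY 2.5500 | tΔX 1.0353 tΔY 3.8637
    t=0.3106 [x] (6,6)
    t=1.3459 [x] (7,6)
    t=2.3811 [x] (8,6)
    t=2.5500 [y] (8,7) — stop
  → r_1 = 2.5500
beam 2: φ=0°, α=105°
  cosα=-0.2588 sinα=0.9659 | (5,6) | tMaxX 2.7046 tMaxY 0.6833 | tΔX 3.8637 tΔY 1.0353
    t=0.6833 [y] (5,7) — stop
  → r_2 = 0.6833
beam 3: φ=90°, α=195°
  cosα=-0.9659 sinα=-0.2588 | (5,6) | tMaxX 0.7247 tMaxY 1.3137 | tΔX 1.0353 tΔY 3.8637
    t=0.7247 [x] (4,6)
    t=1.3137 [y] (4,5)
    t=1.7600 [x] (3,5)
    t=2.7952 [x] (2,5)
    t=3.8305 [x] (1,5)
    t=4.8658 [x] (0,5) — stop
  → r_3 = 4.8658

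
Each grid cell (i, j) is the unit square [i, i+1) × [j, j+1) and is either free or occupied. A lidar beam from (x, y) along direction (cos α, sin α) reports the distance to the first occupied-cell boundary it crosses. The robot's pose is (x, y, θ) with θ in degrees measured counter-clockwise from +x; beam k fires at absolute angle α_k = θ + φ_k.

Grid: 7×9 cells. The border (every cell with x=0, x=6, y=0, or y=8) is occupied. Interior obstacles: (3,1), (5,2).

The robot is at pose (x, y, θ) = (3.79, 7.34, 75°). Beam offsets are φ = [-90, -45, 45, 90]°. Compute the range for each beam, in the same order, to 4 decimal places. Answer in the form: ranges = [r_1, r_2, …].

ranges = [2.2880, 1.3200, 0.7621, 2.5500]

beam 1: φ=-90°, α=345°
  dir = (cos 345°, sin 345°) = (0.9659, -0.2588); from cell (3,7)
  next x-line at t=0.2174, next y-line at t=1.3137; Δt_x=1.0353, Δt_y=3.8637
    x: enter (4,7) at t=0.2174
    x: enter (5,7) at t=1.2527
    y: enter (5,6) at t=1.3137
    x: enter (6,6) at t=2.2880 ← occupied
  → r_1 = 2.2880
beam 2: φ=-45°, α=30°
  dir = (cos 30°, sin 30°) = (0.8660, 0.5000); from cell (3,7)
  next x-line at t=0.2425, next y-line at t=1.3200; Δt_x=1.1547, Δt_y=2.0000
    x: enter (4,7) at t=0.2425
    y: enter (4,8) at t=1.3200 ← occupied
  → r_2 = 1.3200
beam 3: φ=45°, α=120°
  dir = (cos 120°, sin 120°) = (-0.5000, 0.8660); from cell (3,7)
  next x-line at t=1.5800, next y-line at t=0.7621; Δt_x=2.0000, Δt_y=1.1547
    y: enter (3,8) at t=0.7621 ← occupied
  → r_3 = 0.7621
beam 4: φ=90°, α=165°
  dir = (cos 165°, sin 165°) = (-0.9659, 0.2588); from cell (3,7)
  next x-line at t=0.8179, next y-line at t=2.5500; Δt_x=1.0353, Δt_y=3.8637
    x: enter (2,7) at t=0.8179
    x: enter (1,7) at t=1.8531
    y: enter (1,8) at t=2.5500 ← occupied
  → r_4 = 2.5500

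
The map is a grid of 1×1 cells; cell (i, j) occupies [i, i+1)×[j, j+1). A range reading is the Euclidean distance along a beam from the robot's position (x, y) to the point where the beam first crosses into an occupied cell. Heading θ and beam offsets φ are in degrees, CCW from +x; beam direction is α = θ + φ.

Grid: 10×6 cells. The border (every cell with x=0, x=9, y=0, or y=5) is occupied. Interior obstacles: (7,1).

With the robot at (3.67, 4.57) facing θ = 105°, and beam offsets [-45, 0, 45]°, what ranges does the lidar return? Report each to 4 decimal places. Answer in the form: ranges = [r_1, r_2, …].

ranges = [0.4965, 0.4452, 0.8600]

beam 1: φ=-45°, α=60°
  direction (0.5000, 0.8660); cell (3,4); t to first gridline: x 0.6600, y 0.4965 (then +2.0000 / +1.1547)
    (3,5) via y @ 0.4965  # hit
  → r_1 = 0.4965
beam 2: φ=0°, α=105°
  direction (-0.2588, 0.9659); cell (3,4); t to first gridline: x 2.5887, y 0.4452 (then +3.8637 / +1.0353)
    (3,5) via y @ 0.4452  # hit
  → r_2 = 0.4452
beam 3: φ=45°, α=150°
  direction (-0.8660, 0.5000); cell (3,4); t to first gridline: x 0.7736, y 0.8600 (then +1.1547 / +2.0000)
    (2,4) via x @ 0.7736
    (2,5) via y @ 0.8600  # hit
  → r_3 = 0.8600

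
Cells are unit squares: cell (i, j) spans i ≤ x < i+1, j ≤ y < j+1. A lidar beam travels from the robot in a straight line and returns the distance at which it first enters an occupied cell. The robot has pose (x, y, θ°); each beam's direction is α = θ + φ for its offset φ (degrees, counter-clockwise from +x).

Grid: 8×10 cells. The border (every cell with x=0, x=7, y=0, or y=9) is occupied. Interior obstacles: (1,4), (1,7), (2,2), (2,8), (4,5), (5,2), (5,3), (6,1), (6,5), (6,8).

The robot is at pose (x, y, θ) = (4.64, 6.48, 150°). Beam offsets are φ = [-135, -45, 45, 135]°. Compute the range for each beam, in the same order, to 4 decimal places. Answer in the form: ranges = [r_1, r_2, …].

beam 1: φ=-135°, α=15°
  dir = (cos 15°, sin 15°) = (0.9659, 0.2588); from cell (4,6)
  next x-line at t=0.3727, next y-line at t=2.0091; Δt_x=1.0353, Δt_y=3.8637
    x: enter (5,6) at t=0.3727
    x: enter (6,6) at t=1.4080
    y: enter (6,7) at t=2.0091
    x: enter (7,7) at t=2.4433 ← occupied
  → r_1 = 2.4433
beam 2: φ=-45°, α=105°
  dir = (cos 105°, sin 105°) = (-0.2588, 0.9659); from cell (4,6)
  next x-line at t=2.4728, next y-line at t=0.5383; Δt_x=3.8637, Δt_y=1.0353
    y: enter (4,7) at t=0.5383
    y: enter (4,8) at t=1.5736
    x: enter (3,8) at t=2.4728
    y: enter (3,9) at t=2.6089 ← occupied
  → r_2 = 2.6089
beam 3: φ=45°, α=195°
  dir = (cos 195°, sin 195°) = (-0.9659, -0.2588); from cell (4,6)
  next x-line at t=0.6626, next y-line at t=1.8546; Δt_x=1.0353, Δt_y=3.8637
    x: enter (3,6) at t=0.6626
    x: enter (2,6) at t=1.6979
    y: enter (2,5) at t=1.8546
    x: enter (1,5) at t=2.7331
    x: enter (0,5) at t=3.7684 ← occupied
  → r_3 = 3.7684
beam 4: φ=135°, α=285°
  dir = (cos 285°, sin 285°) = (0.2588, -0.9659); from cell (4,6)
  next x-line at t=1.3909, next y-line at t=0.4969; Δt_x=3.8637, Δt_y=1.0353
    y: enter (4,5) at t=0.4969 ← occupied
  → r_4 = 0.4969

ranges = [2.4433, 2.6089, 3.7684, 0.4969]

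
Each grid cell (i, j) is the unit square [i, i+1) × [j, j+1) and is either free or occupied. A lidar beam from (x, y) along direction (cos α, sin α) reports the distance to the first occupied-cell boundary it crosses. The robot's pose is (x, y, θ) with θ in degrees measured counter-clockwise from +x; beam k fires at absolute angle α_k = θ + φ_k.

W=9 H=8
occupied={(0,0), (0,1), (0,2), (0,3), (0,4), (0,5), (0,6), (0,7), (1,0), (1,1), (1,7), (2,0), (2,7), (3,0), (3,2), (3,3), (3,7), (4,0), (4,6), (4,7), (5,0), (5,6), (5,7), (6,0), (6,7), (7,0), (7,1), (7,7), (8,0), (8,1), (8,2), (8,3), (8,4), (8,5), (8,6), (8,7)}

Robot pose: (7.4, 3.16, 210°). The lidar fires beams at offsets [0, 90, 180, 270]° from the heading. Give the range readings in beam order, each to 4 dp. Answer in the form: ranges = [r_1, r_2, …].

beam 1: φ=0°, α=210°
  d=(-0.8660,-0.5000)  start (7,3)  tX=0.4619 tY=0.3200  stride 1/|dx|=1.1547 1/|dy|=2.0000
    cross y-line → (7,2), t=0.3200
    cross x-line → (6,2), t=0.4619
    cross x-line → (5,2), t=1.6166
    cross y-line → (5,1), t=2.3200
    cross x-line → (4,1), t=2.7713
    cross x-line → (3,1), t=3.9260
    cross y-line → (3,0), t=4.3200 (wall)
  → r_1 = 4.3200
beam 2: φ=90°, α=300°
  d=(0.5000,-0.8660)  start (7,3)  tX=1.2000 tY=0.1848  stride 1/|dx|=2.0000 1/|dy|=1.1547
    cross y-line → (7,2), t=0.1848
    cross x-line → (8,2), t=1.2000 (wall)
  → r_2 = 1.2000
beam 3: φ=180°, α=30°
  d=(0.8660,0.5000)  start (7,3)  tX=0.6928 tY=1.6800  stride 1/|dx|=1.1547 1/|dy|=2.0000
    cross x-line → (8,3), t=0.6928 (wall)
  → r_3 = 0.6928
beam 4: φ=270°, α=120°
  d=(-0.5000,0.8660)  start (7,3)  tX=0.8000 tY=0.9699  stride 1/|dx|=2.0000 1/|dy|=1.1547
    cross x-line → (6,3), t=0.8000
    cross y-line → (6,4), t=0.9699
    cross y-line → (6,5), t=2.1246
    cross x-line → (5,5), t=2.8000
    cross y-line → (5,6), t=3.2793 (wall)
  → r_4 = 3.2793

ranges = [4.3200, 1.2000, 0.6928, 3.2793]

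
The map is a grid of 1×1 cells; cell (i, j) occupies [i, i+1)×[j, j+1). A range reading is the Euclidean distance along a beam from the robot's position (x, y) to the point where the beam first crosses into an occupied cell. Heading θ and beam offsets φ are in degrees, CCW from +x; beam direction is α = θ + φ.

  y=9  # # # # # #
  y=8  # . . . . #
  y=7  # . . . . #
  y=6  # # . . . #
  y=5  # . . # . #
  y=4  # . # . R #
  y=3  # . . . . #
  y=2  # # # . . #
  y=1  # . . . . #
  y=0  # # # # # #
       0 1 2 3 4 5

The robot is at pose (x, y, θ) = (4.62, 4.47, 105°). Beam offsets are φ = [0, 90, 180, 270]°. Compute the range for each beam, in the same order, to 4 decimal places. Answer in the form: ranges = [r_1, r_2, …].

beam 1: φ=0°, α=105°
  d=(-0.2588,0.9659)  start (4,4)  tX=2.3955 tY=0.5487  stride 1/|dx|=3.8637 1/|dy|=1.0353
    cross y-line → (4,5), t=0.5487
    cross y-line → (4,6), t=1.5840
    cross x-line → (3,6), t=2.3955
    cross y-line → (3,7), t=2.6192
    cross y-line → (3,8), t=3.6545
    cross y-line → (3,9), t=4.6898 (wall)
  → r_1 = 4.6898
beam 2: φ=90°, α=195°
  d=(-0.9659,-0.2588)  start (4,4)  tX=0.6419 tY=1.8159  stride 1/|dx|=1.0353 1/|dy|=3.8637
    cross x-line → (3,4), t=0.6419
    cross x-line → (2,4), t=1.6771 (wall)
  → r_2 = 1.6771
beam 3: φ=180°, α=285°
  d=(0.2588,-0.9659)  start (4,4)  tX=1.4682 tY=0.4866  stride 1/|dx|=3.8637 1/|dy|=1.0353
    cross y-line → (4,3), t=0.4866
    cross x-line → (5,3), t=1.4682 (wall)
  → r_3 = 1.4682
beam 4: φ=270°, α=15°
  d=(0.9659,0.2588)  start (4,4)  tX=0.3934 tY=2.0478  stride 1/|dx|=1.0353 1/|dy|=3.8637
    cross x-line → (5,4), t=0.3934 (wall)
  → r_4 = 0.3934

ranges = [4.6898, 1.6771, 1.4682, 0.3934]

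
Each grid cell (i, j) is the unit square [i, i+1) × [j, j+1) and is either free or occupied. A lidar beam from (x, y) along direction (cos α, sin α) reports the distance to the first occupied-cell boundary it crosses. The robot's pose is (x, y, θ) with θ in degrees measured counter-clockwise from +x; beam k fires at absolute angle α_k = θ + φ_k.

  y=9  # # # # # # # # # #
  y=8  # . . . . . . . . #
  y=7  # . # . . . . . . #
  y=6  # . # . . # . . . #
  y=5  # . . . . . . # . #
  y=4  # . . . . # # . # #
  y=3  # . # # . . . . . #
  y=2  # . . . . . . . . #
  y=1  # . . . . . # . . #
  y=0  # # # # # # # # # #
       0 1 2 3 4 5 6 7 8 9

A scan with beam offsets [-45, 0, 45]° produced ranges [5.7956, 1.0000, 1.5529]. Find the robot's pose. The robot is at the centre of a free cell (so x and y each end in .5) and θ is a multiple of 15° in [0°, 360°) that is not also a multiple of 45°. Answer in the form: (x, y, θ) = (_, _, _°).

(x, y, θ) = (7.5, 2.5, 240°)

The pose lattice has 54·16 = 864 candidates. Test each by forward raycasting.
  (7.5, 8.5, 240°): beam 1 = 4.6587 ≠ 5.7956 ✗
  (5.5, 5.5, 30°): beam 1 = 1.5529 ≠ 5.7956 ✗
  (5.5, 7.5, 210°): beam 1 = 4.6587 ≠ 5.7956 ✗
  …
  (7.5, 2.5, 240°): r_1=5.7956, r_2=1.0000, r_3=1.5529 — all match ✓
Only this pose fits every beam.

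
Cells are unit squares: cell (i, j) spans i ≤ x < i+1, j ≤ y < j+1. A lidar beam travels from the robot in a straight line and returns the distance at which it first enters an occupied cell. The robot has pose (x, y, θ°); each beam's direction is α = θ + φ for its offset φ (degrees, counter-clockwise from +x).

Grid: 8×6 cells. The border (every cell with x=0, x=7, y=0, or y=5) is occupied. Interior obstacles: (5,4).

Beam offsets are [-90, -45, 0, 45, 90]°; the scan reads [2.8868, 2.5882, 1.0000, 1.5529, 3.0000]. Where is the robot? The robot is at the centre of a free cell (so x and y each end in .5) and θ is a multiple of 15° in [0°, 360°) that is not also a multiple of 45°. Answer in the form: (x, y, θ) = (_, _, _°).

Enumerate (i+0.5, j+0.5, θ) over the 23 free cells and 16 admissible headings. For each, cast all 5 beams and compare to the given ranges.
  (5.5, 3.5, 330°): beam 3 = 1.7321 ≠ 1.0000 ✗
  (5.5, 3.5, 285°): beam 1 = 4.6587 ≠ 2.8868 ✗
  (2.5, 1.5, 345°): beam 1 = 0.5176 ≠ 2.8868 ✗
  …
  (4.5, 3.5, 60°): r_1=2.8868, r_2=2.5882, r_3=1.0000, r_4=1.5529, r_5=3.0000 — all match ✓
Only this pose fits every beam.

(x, y, θ) = (4.5, 3.5, 60°)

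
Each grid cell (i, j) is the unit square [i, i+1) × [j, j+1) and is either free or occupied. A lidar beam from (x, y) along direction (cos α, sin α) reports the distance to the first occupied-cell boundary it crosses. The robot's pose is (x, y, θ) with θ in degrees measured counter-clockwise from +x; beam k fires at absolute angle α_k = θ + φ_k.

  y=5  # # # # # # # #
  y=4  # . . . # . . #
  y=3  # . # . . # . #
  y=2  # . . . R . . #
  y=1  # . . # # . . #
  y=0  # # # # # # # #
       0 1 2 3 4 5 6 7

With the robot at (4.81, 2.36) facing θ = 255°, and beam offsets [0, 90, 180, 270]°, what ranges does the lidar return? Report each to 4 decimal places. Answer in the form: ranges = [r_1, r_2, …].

beam 1: φ=0°, α=255°
  d=(-0.2588,-0.9659)  start (4,2)  tX=3.1296 tY=0.3727  stride 1/|dx|=3.8637 1/|dy|=1.0353
    cross y-line → (4,1), t=0.3727 (wall)
  → r_1 = 0.3727
beam 2: φ=90°, α=345°
  d=(0.9659,-0.2588)  start (4,2)  tX=0.1967 tY=1.3909  stride 1/|dx|=1.0353 1/|dy|=3.8637
    cross x-line → (5,2), t=0.1967
    cross x-line → (6,2), t=1.2320
    cross y-line → (6,1), t=1.3909
    cross x-line → (7,1), t=2.2673 (wall)
  → r_2 = 2.2673
beam 3: φ=180°, α=75°
  d=(0.2588,0.9659)  start (4,2)  tX=0.7341 tY=0.6626  stride 1/|dx|=3.8637 1/|dy|=1.0353
    cross y-line → (4,3), t=0.6626
    cross x-line → (5,3), t=0.7341 (wall)
  → r_3 = 0.7341
beam 4: φ=270°, α=165°
  d=(-0.9659,0.2588)  start (4,2)  tX=0.8386 tY=2.4728  stride 1/|dx|=1.0353 1/|dy|=3.8637
    cross x-line → (3,2), t=0.8386
    cross x-line → (2,2), t=1.8738
    cross y-line → (2,3), t=2.4728 (wall)
  → r_4 = 2.4728

ranges = [0.3727, 2.2673, 0.7341, 2.4728]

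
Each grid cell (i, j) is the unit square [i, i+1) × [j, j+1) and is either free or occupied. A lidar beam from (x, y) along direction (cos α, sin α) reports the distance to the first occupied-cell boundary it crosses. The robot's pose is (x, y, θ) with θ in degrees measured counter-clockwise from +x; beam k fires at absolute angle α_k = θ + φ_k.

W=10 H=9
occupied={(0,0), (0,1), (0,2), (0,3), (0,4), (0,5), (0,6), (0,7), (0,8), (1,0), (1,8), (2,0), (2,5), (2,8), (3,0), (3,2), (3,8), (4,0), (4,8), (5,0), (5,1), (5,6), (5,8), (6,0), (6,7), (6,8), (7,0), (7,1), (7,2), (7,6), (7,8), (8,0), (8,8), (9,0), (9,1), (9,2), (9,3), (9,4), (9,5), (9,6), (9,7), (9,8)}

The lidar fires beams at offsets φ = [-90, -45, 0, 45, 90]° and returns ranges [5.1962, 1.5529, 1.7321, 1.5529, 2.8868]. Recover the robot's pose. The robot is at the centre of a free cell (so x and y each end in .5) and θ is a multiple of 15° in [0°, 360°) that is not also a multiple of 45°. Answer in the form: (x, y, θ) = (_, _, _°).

Enumerate (i+0.5, j+0.5, θ) over the 48 free cells and 16 admissible headings. For each, cast all 5 beams and compare to the given ranges.
  (5.5, 2.5, 105°): beam 1 = 1.5529 ≠ 5.1962 ✗
  (4.5, 6.5, 195°): beam 1 = 1.5529 ≠ 5.1962 ✗
  (3.5, 5.5, 15°): beam 1 = 4.6587 ≠ 5.1962 ✗
  (4.5, 4.5, 330°): beam 1 = 1.7321 ≠ 5.1962 ✗
  …
  (2.5, 3.5, 150°): r_1=5.1962, r_2=1.5529, r_3=1.7321, r_4=1.5529, r_5=2.8868 — all match ✓
No second candidate reproduces the full scan.

(x, y, θ) = (2.5, 3.5, 150°)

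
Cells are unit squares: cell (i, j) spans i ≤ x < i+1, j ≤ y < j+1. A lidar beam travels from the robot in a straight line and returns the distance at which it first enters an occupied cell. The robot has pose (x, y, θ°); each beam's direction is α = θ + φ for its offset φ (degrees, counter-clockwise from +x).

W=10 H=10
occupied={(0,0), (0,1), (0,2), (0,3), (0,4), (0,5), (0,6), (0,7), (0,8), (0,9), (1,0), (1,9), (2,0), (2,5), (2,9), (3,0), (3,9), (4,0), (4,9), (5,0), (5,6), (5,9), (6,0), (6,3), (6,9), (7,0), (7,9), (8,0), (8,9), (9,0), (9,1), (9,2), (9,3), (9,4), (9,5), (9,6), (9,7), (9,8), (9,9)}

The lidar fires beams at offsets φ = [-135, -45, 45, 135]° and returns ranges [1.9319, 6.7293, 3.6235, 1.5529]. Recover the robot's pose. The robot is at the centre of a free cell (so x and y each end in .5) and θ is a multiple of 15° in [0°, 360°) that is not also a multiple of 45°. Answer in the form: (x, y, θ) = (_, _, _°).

Enumerate (i+0.5, j+0.5, θ) over the 61 free cells and 16 admissible headings. For each, cast all 4 beams and compare to the given ranges.
  (1.5, 4.5, 345°): beam 1 = 0.5774 ≠ 1.9319 ✗
  (1.5, 3.5, 240°): beam 2 = 0.5176 ≠ 6.7293 ✗
  (5.5, 2.5, 150°): beam 1 = 3.6235 ≠ 1.9319 ✗
  (1.5, 6.5, 255°): beam 1 = 1.0000 ≠ 1.9319 ✗
  (4.5, 5.5, 150°): beam 1 = 4.6587 ≠ 1.9319 ✗
  …
  (4.5, 2.5, 150°): r_1=1.9319, r_2=6.7293, r_3=3.6235, r_4=1.5529 — all match ✓
Unique over the lattice → pose = (4.5, 2.5, 150°).

(x, y, θ) = (4.5, 2.5, 150°)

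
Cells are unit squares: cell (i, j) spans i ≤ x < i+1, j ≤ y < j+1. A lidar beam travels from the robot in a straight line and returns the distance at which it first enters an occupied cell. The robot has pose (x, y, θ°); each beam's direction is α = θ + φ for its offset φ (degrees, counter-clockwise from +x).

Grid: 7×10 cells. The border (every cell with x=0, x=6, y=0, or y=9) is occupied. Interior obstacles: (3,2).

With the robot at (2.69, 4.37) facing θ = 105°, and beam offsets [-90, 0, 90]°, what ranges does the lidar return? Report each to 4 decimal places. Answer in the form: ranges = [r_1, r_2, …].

ranges = [3.4268, 4.7933, 1.7496]

beam 1: φ=-90°, α=15°
  dir = (cos 15°, sin 15°) = (0.9659, 0.2588); from cell (2,4)
  next x-line at t=0.3209, next y-line at t=2.4341; Δt_x=1.0353, Δt_y=3.8637
    x: enter (3,4) at t=0.3209
    x: enter (4,4) at t=1.3562
    x: enter (5,4) at t=2.3915
    y: enter (5,5) at t=2.4341
    x: enter (6,5) at t=3.4268 ← occupied
  → r_1 = 3.4268
beam 2: φ=0°, α=105°
  dir = (cos 105°, sin 105°) = (-0.2588, 0.9659); from cell (2,4)
  next x-line at t=2.6660, next y-line at t=0.6522; Δt_x=3.8637, Δt_y=1.0353
    y: enter (2,5) at t=0.6522
    y: enter (2,6) at t=1.6875
    x: enter (1,6) at t=2.6660
    y: enter (1,7) at t=2.7228
    y: enter (1,8) at t=3.7581
    y: enter (1,9) at t=4.7933 ← occupied
  → r_2 = 4.7933
beam 3: φ=90°, α=195°
  dir = (cos 195°, sin 195°) = (-0.9659, -0.2588); from cell (2,4)
  next x-line at t=0.7143, next y-line at t=1.4296; Δt_x=1.0353, Δt_y=3.8637
    x: enter (1,4) at t=0.7143
    y: enter (1,3) at t=1.4296
    x: enter (0,3) at t=1.7496 ← occupied
  → r_3 = 1.7496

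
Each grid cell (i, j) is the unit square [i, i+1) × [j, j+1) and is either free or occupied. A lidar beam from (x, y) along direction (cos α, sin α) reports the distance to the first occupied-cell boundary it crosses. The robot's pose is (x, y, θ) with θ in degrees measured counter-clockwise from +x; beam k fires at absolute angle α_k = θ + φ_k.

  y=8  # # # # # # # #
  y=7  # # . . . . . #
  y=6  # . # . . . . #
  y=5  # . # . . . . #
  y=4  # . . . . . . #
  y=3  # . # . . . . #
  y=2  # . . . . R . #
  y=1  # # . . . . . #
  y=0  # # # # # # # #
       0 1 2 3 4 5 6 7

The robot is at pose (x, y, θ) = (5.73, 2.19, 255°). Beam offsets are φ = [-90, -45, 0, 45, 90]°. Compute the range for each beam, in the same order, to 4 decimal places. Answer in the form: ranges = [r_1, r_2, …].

beam 1: φ=-90°, α=165°
  dir = (cos 165°, sin 165°) = (-0.9659, 0.2588); from cell (5,2)
  next x-line at t=0.7558, next y-line at t=3.1296; Δt_x=1.0353, Δt_y=3.8637
    x: enter (4,2) at t=0.7558
    x: enter (3,2) at t=1.7910
    x: enter (2,2) at t=2.8263
    y: enter (2,3) at t=3.1296 ← occupied
  → r_1 = 3.1296
beam 2: φ=-45°, α=210°
  dir = (cos 210°, sin 210°) = (-0.8660, -0.5000); from cell (5,2)
  next x-line at t=0.8429, next y-line at t=0.3800; Δt_x=1.1547, Δt_y=2.0000
    y: enter (5,1) at t=0.3800
    x: enter (4,1) at t=0.8429
    x: enter (3,1) at t=1.9976
    y: enter (3,0) at t=2.3800 ← occupied
  → r_2 = 2.3800
beam 3: φ=0°, α=255°
  dir = (cos 255°, sin 255°) = (-0.2588, -0.9659); from cell (5,2)
  next x-line at t=2.8205, next y-line at t=0.1967; Δt_x=3.8637, Δt_y=1.0353
    y: enter (5,1) at t=0.1967
    y: enter (5,0) at t=1.2320 ← occupied
  → r_3 = 1.2320
beam 4: φ=45°, α=300°
  dir = (cos 300°, sin 300°) = (0.5000, -0.8660); from cell (5,2)
  next x-line at t=0.5400, next y-line at t=0.2194; Δt_x=2.0000, Δt_y=1.1547
    y: enter (5,1) at t=0.2194
    x: enter (6,1) at t=0.5400
    y: enter (6,0) at t=1.3741 ← occupied
  → r_4 = 1.3741
beam 5: φ=90°, α=345°
  dir = (cos 345°, sin 345°) = (0.9659, -0.2588); from cell (5,2)
  next x-line at t=0.2795, next y-line at t=0.7341; Δt_x=1.0353, Δt_y=3.8637
    x: enter (6,2) at t=0.2795
    y: enter (6,1) at t=0.7341
    x: enter (7,1) at t=1.3148 ← occupied
  → r_5 = 1.3148

ranges = [3.1296, 2.3800, 1.2320, 1.3741, 1.3148]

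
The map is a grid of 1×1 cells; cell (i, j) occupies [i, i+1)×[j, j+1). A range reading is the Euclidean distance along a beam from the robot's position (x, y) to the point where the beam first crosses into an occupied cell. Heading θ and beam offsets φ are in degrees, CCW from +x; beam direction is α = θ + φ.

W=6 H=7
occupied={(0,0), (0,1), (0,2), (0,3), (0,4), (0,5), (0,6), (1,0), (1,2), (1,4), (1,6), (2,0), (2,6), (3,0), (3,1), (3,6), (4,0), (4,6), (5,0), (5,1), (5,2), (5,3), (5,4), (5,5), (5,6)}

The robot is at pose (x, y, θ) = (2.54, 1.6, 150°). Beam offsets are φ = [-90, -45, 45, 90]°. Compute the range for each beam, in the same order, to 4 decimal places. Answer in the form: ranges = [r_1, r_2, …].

ranges = [4.9200, 2.4847, 1.5943, 0.6928]

beam 1: φ=-90°, α=60°
  d=(0.5000,0.8660)  start (2,1)  tX=0.9200 tY=0.4619  stride 1/|dx|=2.0000 1/|dy|=1.1547
    cross y-line → (2,2), t=0.4619
    cross x-line → (3,2), t=0.9200
    cross y-line → (3,3), t=1.6166
    cross y-line → (3,4), t=2.7713
    cross x-line → (4,4), t=2.9200
    cross y-line → (4,5), t=3.9260
    cross x-line → (5,5), t=4.9200 (wall)
  → r_1 = 4.9200
beam 2: φ=-45°, α=105°
  d=(-0.2588,0.9659)  start (2,1)  tX=2.0864 tY=0.4141  stride 1/|dx|=3.8637 1/|dy|=1.0353
    cross y-line → (2,2), t=0.4141
    cross y-line → (2,3), t=1.4494
    cross x-line → (1,3), t=2.0864
    cross y-line → (1,4), t=2.4847 (wall)
  → r_2 = 2.4847
beam 3: φ=45°, α=195°
  d=(-0.9659,-0.2588)  start (2,1)  tX=0.5590 tY=2.3182  stride 1/|dx|=1.0353 1/|dy|=3.8637
    cross x-line → (1,1), t=0.5590
    cross x-line → (0,1), t=1.5943 (wall)
  → r_3 = 1.5943
beam 4: φ=90°, α=240°
  d=(-0.5000,-0.8660)  start (2,1)  tX=1.0800 tY=0.6928  stride 1/|dx|=2.0000 1/|dy|=1.1547
    cross y-line → (2,0), t=0.6928 (wall)
  → r_4 = 0.6928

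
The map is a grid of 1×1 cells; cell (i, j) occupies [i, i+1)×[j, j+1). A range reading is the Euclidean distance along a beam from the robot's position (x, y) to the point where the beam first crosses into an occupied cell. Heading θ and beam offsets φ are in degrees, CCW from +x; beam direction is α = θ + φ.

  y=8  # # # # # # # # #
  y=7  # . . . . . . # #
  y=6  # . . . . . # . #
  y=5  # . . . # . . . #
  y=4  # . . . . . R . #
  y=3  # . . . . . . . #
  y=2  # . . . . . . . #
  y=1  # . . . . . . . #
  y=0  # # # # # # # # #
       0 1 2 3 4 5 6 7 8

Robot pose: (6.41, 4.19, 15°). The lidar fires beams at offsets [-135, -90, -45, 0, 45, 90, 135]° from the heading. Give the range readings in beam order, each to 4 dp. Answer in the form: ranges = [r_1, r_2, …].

beam 1: φ=-135°, α=240°
  direction (-0.5000, -0.8660); cell (6,4); t to first gridline: x 0.8200, y 0.2194 (then +2.0000 / +1.1547)
    (6,3) via y @ 0.2194
    (5,3) via x @ 0.8200
    (5,2) via y @ 1.3741
    (5,1) via y @ 2.5288
    (4,1) via x @ 2.8200
    (4,0) via y @ 3.6835  # hit
  → r_1 = 3.6835
beam 2: φ=-90°, α=285°
  direction (0.2588, -0.9659); cell (6,4); t to first gridline: x 2.2796, y 0.1967 (then +3.8637 / +1.0353)
    (6,3) via y @ 0.1967
    (6,2) via y @ 1.2320
    (6,1) via y @ 2.2673
    (7,1) via x @ 2.2796
    (7,0) via y @ 3.3025  # hit
  → r_2 = 3.3025
beam 3: φ=-45°, α=330°
  direction (0.8660, -0.5000); cell (6,4); t to first gridline: x 0.6813, y 0.3800 (then +1.1547 / +2.0000)
    (6,3) via y @ 0.3800
    (7,3) via x @ 0.6813
    (8,3) via x @ 1.8360  # hit
  → r_3 = 1.8360
beam 4: φ=0°, α=15°
  direction (0.9659, 0.2588); cell (6,4); t to first gridline: x 0.6108, y 3.1296 (then +1.0353 / +3.8637)
    (7,4) via x @ 0.6108
    (8,4) via x @ 1.6461  # hit
  → r_4 = 1.6461
beam 5: φ=45°, α=60°
  direction (0.5000, 0.8660); cell (6,4); t to first gridline: x 1.1800, y 0.9353 (then +2.0000 / +1.1547)
    (6,5) via y @ 0.9353
    (7,5) via x @ 1.1800
    (7,6) via y @ 2.0900
    (8,6) via x @ 3.1800  # hit
  → r_5 = 3.1800
beam 6: φ=90°, α=105°
  direction (-0.2588, 0.9659); cell (6,4); t to first gridline: x 1.5841, y 0.8386 (then +3.8637 / +1.0353)
    (6,5) via y @ 0.8386
    (5,5) via x @ 1.5841
    (5,6) via y @ 1.8738
    (5,7) via y @ 2.9091
    (5,8) via y @ 3.9444  # hit
  → r_6 = 3.9444
beam 7: φ=135°, α=150°
  direction (-0.8660, 0.5000); cell (6,4); t to first gridline: x 0.4734, y 1.6200 (then +1.1547 / +2.0000)
    (5,4) via x @ 0.4734
    (5,5) via y @ 1.6200
    (4,5) via x @ 1.6281  # hit
  → r_7 = 1.6281

ranges = [3.6835, 3.3025, 1.8360, 1.6461, 3.1800, 3.9444, 1.6281]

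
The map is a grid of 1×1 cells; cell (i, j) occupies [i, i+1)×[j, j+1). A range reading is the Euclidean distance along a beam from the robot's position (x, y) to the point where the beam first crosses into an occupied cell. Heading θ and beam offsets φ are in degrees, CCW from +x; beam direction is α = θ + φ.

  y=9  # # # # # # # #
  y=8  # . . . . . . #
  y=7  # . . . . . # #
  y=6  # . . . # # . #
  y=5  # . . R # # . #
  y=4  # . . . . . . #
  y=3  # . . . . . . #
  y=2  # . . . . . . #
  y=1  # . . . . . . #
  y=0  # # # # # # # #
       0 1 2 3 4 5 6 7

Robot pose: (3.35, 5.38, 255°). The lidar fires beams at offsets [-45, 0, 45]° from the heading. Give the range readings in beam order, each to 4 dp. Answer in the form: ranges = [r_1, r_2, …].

beam 1: φ=-45°, α=210°
  cosα=-0.8660 sinα=-0.5000 | (3,5) | tMaxX 0.4041 tMaxY 0.7600 | tΔX 1.1547 tΔY 2.0000
    t=0.4041 [x] (2,5)
    t=0.7600 [y] (2,4)
    t=1.5588 [x] (1,4)
    t=2.7135 [x] (0,4) — stop
  → r_1 = 2.7135
beam 2: φ=0°, α=255°
  cosα=-0.2588 sinα=-0.9659 | (3,5) | tMaxX 1.3523 tMaxY 0.3934 | tΔX 3.8637 tΔY 1.0353
    t=0.3934 [y] (3,4)
    t=1.3523 [x] (2,4)
    t=1.4287 [y] (2,3)
    t=2.4640 [y] (2,2)
    t=3.4992 [y] (2,1)
    t=4.5345 [y] (2,0) — stop
  → r_2 = 4.5345
beam 3: φ=45°, α=300°
  cosα=0.5000 sinα=-0.8660 | (3,5) | tMaxX 1.3000 tMaxY 0.4388 | tΔX 2.0000 tΔY 1.1547
    t=0.4388 [y] (3,4)
    t=1.3000 [x] (4,4)
    t=1.5935 [y] (4,3)
    t=2.7482 [y] (4,2)
    t=3.3000 [x] (5,2)
    t=3.9029 [y] (5,1)
    t=5.0576 [y] (5,0) — stop
  → r_3 = 5.0576

ranges = [2.7135, 4.5345, 5.0576]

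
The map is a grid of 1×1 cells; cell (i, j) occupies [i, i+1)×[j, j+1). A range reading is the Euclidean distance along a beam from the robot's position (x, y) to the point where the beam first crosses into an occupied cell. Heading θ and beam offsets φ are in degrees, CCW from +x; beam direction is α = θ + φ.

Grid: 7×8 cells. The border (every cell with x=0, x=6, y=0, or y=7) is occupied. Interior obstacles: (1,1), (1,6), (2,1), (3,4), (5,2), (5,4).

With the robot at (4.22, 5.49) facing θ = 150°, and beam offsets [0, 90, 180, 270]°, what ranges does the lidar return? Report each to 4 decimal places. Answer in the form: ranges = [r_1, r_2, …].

ranges = [2.5634, 0.5658, 0.9800, 1.7436]

beam 1: φ=0°, α=150°
  dir = (cos 150°, sin 150°) = (-0.8660, 0.5000); from cell (4,5)
  next x-line at t=0.2540, next y-line at t=1.0200; Δt_x=1.1547, Δt_y=2.0000
    x: enter (3,5) at t=0.2540
    y: enter (3,6) at t=1.0200
    x: enter (2,6) at t=1.4087
    x: enter (1,6) at t=2.5634 ← occupied
  → r_1 = 2.5634
beam 2: φ=90°, α=240°
  dir = (cos 240°, sin 240°) = (-0.5000, -0.8660); from cell (4,5)
  next x-line at t=0.4400, next y-line at t=0.5658; Δt_x=2.0000, Δt_y=1.1547
    x: enter (3,5) at t=0.4400
    y: enter (3,4) at t=0.5658 ← occupied
  → r_2 = 0.5658
beam 3: φ=180°, α=330°
  dir = (cos 330°, sin 330°) = (0.8660, -0.5000); from cell (4,5)
  next x-line at t=0.9007, next y-line at t=0.9800; Δt_x=1.1547, Δt_y=2.0000
    x: enter (5,5) at t=0.9007
    y: enter (5,4) at t=0.9800 ← occupied
  → r_3 = 0.9800
beam 4: φ=270°, α=60°
  dir = (cos 60°, sin 60°) = (0.5000, 0.8660); from cell (4,5)
  next x-line at t=1.5600, next y-line at t=0.5889; Δt_x=2.0000, Δt_y=1.1547
    y: enter (4,6) at t=0.5889
    x: enter (5,6) at t=1.5600
    y: enter (5,7) at t=1.7436 ← occupied
  → r_4 = 1.7436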